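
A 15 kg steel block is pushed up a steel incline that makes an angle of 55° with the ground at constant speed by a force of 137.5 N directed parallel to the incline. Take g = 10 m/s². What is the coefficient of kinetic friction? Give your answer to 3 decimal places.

At constant speed ΣF = 0 along the incline. The applied 137.5 N acts up the slope; the weight component mg sin 55° = 122.873 N and kinetic friction μN both act down the slope.
So 137.5 = 122.873 + μ × 86.036, giving μ = (137.5 − 122.873) / 86.036 = 0.1700.

0.170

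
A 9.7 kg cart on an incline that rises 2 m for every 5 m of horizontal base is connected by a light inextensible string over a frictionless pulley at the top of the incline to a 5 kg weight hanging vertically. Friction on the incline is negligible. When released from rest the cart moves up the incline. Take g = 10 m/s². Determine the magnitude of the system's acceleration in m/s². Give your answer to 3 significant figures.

For the cart on the incline: the weight component along the slope is m₁g sin 21.80° = 9.7 × 10 × 0.3714 = 36.026 N and the normal force is N = m₁g cos 21.80° = 90.062 N.
Newton's second law for the cart (up-slope positive): T − 36.026 = 9.7 a. For the hanging weight (downward positive): 5 × 10 − T = 5 a.
Adding the two equations eliminates T: 13.974 = 14.7 a, so a = 0.9506 m/s².

0.951 m/s²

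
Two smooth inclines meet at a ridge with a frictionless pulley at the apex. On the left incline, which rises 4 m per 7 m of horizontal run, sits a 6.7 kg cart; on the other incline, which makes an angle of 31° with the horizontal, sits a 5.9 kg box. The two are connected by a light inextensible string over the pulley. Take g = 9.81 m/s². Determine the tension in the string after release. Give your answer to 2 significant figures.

Resolve each weight along its own incline: the 6.7 kg mass has component 6.7 × 9.81 × sin 29.74° = 32.610 N down its slope, and the 5.9 kg mass has 5.9 × 9.81 × sin 31° = 29.810 N down its slope.
The 6.7 kg side's 32.610 N exceeds the other side's 29.810 N, so that mass slides down and the 5.9 kg mass slides up. Taking that direction as positive, Newton's second law for the whole system gives 32.610 − 29.810 = (6.7 + 5.9) a, so a = 2.800 / 12.6 = 0.2222 m/s².
For the 5.9 kg mass (up-slope positive): T − 29.810 = 5.9 × 0.2222, so T = 31.121 N.

31 N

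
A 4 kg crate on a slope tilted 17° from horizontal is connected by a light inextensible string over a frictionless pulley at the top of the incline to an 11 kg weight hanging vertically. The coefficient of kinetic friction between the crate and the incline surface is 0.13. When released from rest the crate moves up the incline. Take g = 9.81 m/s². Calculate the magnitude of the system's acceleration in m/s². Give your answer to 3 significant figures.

6.10 m/s²

For the crate on the incline: the weight component along the slope is m₁g sin 17° = 4 × 9.81 × 0.2924 = 11.474 N and the normal force is N = m₁g cos 17° = 37.525 N.
Kinetic friction opposes the crate's motion up the incline: f = μN = 0.13 × 37.525 = 4.878 N acting down the slope.
Newton's second law for the crate (up-slope positive): T − 11.474 − 4.878 = 4 a. For the hanging weight (downward positive): 11 × 9.81 − T = 11 a.
Adding the two equations eliminates T: 91.558 = 15 a, so a = 6.1039 m/s².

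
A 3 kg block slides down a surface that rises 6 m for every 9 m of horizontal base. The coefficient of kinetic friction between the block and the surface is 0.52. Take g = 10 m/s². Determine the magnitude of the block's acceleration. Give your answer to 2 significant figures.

Resolving the weight along the incline: the component pulling the block down the slope is mg sin 33.69° = 3 × 10 × 0.5547 = 16.641 N, and the normal force is N = mg cos 33.69° = 3 × 10 × 0.8321 = 24.963 N.
Kinetic friction acts up the slope with magnitude f = μN = 0.52 × 24.963 = 12.981 N.
Net force along the incline is 16.641 − 12.981 = 3.660 N, so a = 3.660 / 3 = 1.2200 m/s².

1.2 m/s²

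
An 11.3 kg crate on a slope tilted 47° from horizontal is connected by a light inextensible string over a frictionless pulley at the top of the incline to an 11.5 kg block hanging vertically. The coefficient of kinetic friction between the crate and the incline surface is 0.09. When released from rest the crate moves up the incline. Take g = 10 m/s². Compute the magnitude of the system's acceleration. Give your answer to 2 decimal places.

For the crate on the incline: the weight component along the slope is m₁g sin 47° = 11.3 × 10 × 0.7314 = 82.648 N and the normal force is N = m₁g cos 47° = 77.066 N.
Kinetic friction opposes the crate's motion up the incline: f = μN = 0.09 × 77.066 = 6.936 N acting down the slope.
Newton's second law for the crate (up-slope positive): T − 82.648 − 6.936 = 11.3 a. For the hanging block (downward positive): 11.5 × 10 − T = 11.5 a.
Adding the two equations eliminates T: 25.416 = 22.8 a, so a = 1.1147 m/s².

1.11 m/s²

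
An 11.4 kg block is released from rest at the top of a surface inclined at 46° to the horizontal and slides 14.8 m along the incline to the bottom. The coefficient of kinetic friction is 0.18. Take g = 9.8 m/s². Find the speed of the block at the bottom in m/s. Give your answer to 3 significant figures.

13.1 m/s

The weight component along the incline is mg sin 46° = 80.365 N and the normal force is N = mg cos 46° = 77.607 N.
Friction up the slope is f = μN = 0.18 × 77.607 = 13.969 N, so the net downslope force is 80.365 − 13.969 = 66.396 N and a = 66.396 / 11.4 = 5.8242 m/s².
Starting from rest over a distance of 14.8 m, v² = 2aL = 2 × 5.8242 × 14.8 = 172.3963, so v = 13.1300 m/s.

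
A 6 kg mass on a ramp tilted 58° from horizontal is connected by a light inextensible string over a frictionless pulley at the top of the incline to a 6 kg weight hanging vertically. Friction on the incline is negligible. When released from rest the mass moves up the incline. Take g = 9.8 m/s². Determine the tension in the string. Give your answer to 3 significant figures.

For the mass on the incline: the weight component along the slope is m₁g sin 58° = 6 × 9.8 × 0.8480 = 49.862 N and the normal force is N = m₁g cos 58° = 31.159 N.
Newton's second law for the mass (up-slope positive): T − 49.862 = 6 a. For the hanging weight (downward positive): 6 × 9.8 − T = 6 a.
Adding the two equations eliminates T: 8.938 = 12 a, so a = 0.7448 m/s².
Then from the hanging weight's equation, T = 6 × (9.8 − 0.7448) = 54.331 N.

54.3 N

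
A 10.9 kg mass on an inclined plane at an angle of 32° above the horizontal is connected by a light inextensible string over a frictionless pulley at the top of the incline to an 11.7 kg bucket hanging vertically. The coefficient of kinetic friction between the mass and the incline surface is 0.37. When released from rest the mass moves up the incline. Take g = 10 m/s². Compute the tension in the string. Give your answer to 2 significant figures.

For the mass on the incline: the weight component along the slope is m₁g sin 32° = 10.9 × 10 × 0.5299 = 57.759 N and the normal force is N = m₁g cos 32° = 92.437 N.
Kinetic friction opposes the mass's motion up the incline: f = μN = 0.37 × 92.437 = 34.202 N acting down the slope.
Newton's second law for the mass (up-slope positive): T − 57.759 − 34.202 = 10.9 a. For the hanging bucket (downward positive): 11.7 × 10 − T = 11.7 a.
Adding the two equations eliminates T: 25.039 = 22.6 a, so a = 1.1079 m/s².
Then from the hanging bucket's equation, T = 11.7 × (10 − 1.1079) = 104.038 N.

100 N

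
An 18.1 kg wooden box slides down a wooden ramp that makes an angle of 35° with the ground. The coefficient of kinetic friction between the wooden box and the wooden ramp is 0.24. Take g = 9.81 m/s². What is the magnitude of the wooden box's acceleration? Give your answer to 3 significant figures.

3.70 m/s²

Resolving the weight along the incline: the component pulling the wooden box down the slope is mg sin 35° = 18.1 × 9.81 × 0.5736 = 101.849 N, and the normal force is N = mg cos 35° = 18.1 × 9.81 × 0.8192 = 145.458 N.
Kinetic friction acts up the slope with magnitude f = μN = 0.24 × 145.458 = 34.910 N.
Net force along the incline is 101.849 − 34.910 = 66.939 N, so a = 66.939 / 18.1 = 3.6983 m/s².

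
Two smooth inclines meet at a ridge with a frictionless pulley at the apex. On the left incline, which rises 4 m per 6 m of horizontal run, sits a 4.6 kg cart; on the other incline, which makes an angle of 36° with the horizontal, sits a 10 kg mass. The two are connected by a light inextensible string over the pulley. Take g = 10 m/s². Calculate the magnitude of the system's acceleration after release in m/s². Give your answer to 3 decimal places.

Resolve each weight along its own incline: the 4.6 kg mass has component 4.6 × 10 × sin 33.69° = 25.516 N down its slope, and the 10 kg mass has 10 × 10 × sin 36° = 58.779 N down its slope.
The 10 kg side's 58.779 N exceeds the other side's 25.516 N, so that mass slides down and the 4.6 kg mass slides up. Taking that direction as positive, Newton's second law for the whole system gives 58.779 − 25.516 = (4.6 + 10) a, so a = 33.263 / 14.6 = 2.2783 m/s².

2.278 m/s²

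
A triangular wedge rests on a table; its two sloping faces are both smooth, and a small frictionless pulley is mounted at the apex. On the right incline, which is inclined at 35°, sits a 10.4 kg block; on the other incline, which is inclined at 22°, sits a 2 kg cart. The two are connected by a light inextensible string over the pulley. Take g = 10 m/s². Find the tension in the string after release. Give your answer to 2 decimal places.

Resolve each weight along its own incline: the 10.4 kg mass has component 10.4 × 10 × sin 35° = 59.652 N down its slope, and the 2 kg mass has 2 × 10 × sin 22° = 7.492 N down its slope.
The 10.4 kg side's 59.652 N exceeds the other side's 7.492 N, so that mass slides down and the 2 kg mass slides up. Taking that direction as positive, Newton's second law for the whole system gives 59.652 − 7.492 = (10.4 + 2) a, so a = 52.160 / 12.4 = 4.2065 m/s².
For the 2 kg mass (up-slope positive): T − 7.492 = 2 × 4.2065, so T = 15.905 N.

15.91 N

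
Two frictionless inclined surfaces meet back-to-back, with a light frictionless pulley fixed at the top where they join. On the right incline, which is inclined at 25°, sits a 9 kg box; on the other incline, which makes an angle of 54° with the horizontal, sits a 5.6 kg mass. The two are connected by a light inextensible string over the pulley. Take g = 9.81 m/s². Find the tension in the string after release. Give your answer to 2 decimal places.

41.71 N

Resolve each weight along its own incline: the 9 kg mass has component 9 × 9.81 × sin 25° = 37.313 N down its slope, and the 5.6 kg mass has 5.6 × 9.81 × sin 54° = 44.444 N down its slope.
The 5.6 kg side's 44.444 N exceeds the other side's 37.313 N, so that mass slides down and the 9 kg mass slides up. Taking that direction as positive, Newton's second law for the whole system gives 44.444 − 37.313 = (9 + 5.6) a, so a = 7.131 / 14.6 = 0.4884 m/s².
For the 9 kg mass (up-slope positive): T − 37.313 = 9 × 0.4884, so T = 41.709 N.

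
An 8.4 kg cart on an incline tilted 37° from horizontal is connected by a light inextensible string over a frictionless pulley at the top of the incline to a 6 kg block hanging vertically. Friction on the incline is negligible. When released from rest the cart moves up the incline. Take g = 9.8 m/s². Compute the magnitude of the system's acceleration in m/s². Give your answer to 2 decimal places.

For the cart on the incline: the weight component along the slope is m₁g sin 37° = 8.4 × 9.8 × 0.6018 = 49.540 N and the normal force is N = m₁g cos 37° = 65.744 N.
Newton's second law for the cart (up-slope positive): T − 49.540 = 8.4 a. For the hanging block (downward positive): 6 × 9.8 − T = 6 a.
Adding the two equations eliminates T: 9.260 = 14.4 a, so a = 0.6431 m/s².

0.64 m/s²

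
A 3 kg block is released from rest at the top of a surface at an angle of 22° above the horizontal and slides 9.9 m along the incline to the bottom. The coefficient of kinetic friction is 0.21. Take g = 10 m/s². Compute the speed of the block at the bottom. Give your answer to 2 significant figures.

The weight component along the incline is mg sin 22° = 11.238 N and the normal force is N = mg cos 22° = 27.816 N.
Friction up the slope is f = μN = 0.21 × 27.816 = 5.841 N, so the net downslope force is 11.238 − 5.841 = 5.397 N and a = 5.397 / 3 = 1.7990 m/s².
Starting from rest over a distance of 9.9 m, v² = 2aL = 2 × 1.7990 × 9.9 = 35.6202, so v = 5.9683 m/s.

6.0 m/s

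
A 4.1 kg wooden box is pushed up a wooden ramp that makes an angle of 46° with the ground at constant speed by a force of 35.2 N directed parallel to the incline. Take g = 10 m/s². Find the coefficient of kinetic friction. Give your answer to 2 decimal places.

0.20

At constant speed ΣF = 0 along the incline. The applied 35.2 N acts up the slope; the weight component mg sin 46° = 29.493 N and kinetic friction μN both act down the slope.
So 35.2 = 29.493 + μ × 28.481, giving μ = (35.2 − 29.493) / 28.481 = 0.2004.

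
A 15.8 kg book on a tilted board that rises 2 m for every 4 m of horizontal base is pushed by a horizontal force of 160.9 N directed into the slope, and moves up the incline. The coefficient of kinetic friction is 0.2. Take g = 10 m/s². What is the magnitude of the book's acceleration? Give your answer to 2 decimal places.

1.94 m/s²

The horizontal push has components F cos 26.57° = 160.9 × 0.8944 = 143.909 N up the incline and F sin 26.57° = 160.9 × 0.4472 = 71.954 N pressing into the surface.
The normal force is therefore N = mg cos 26.57° + F sin 26.57° = 141.315 + 71.954 = 213.269 N, and kinetic friction down the slope is μN = 0.2 × 213.269 = 42.654 N.
Along the incline: F cos 26.57° − mg sin 26.57° − μN = ma, so 143.909 − 70.658 − 42.654 = 15.8 a, giving a = 1.9365 m/s².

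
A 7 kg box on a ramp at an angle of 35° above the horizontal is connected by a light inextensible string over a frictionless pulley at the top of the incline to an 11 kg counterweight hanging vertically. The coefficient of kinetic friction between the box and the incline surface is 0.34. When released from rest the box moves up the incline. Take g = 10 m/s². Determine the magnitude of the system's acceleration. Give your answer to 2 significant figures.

2.8 m/s²

For the box on the incline: the weight component along the slope is m₁g sin 35° = 7 × 10 × 0.5736 = 40.152 N and the normal force is N = m₁g cos 35° = 57.341 N.
Kinetic friction opposes the box's motion up the incline: f = μN = 0.34 × 57.341 = 19.496 N acting down the slope.
Newton's second law for the box (up-slope positive): T − 40.152 − 19.496 = 7 a. For the hanging counterweight (downward positive): 11 × 10 − T = 11 a.
Adding the two equations eliminates T: 50.352 = 18 a, so a = 2.7973 m/s².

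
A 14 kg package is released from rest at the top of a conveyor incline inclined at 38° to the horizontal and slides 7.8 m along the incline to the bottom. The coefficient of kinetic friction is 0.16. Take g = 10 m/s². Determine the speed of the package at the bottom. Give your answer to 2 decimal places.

The weight component along the incline is mg sin 38° = 86.193 N and the normal force is N = mg cos 38° = 110.322 N.
Friction up the slope is f = μN = 0.16 × 110.322 = 17.652 N, so the net downslope force is 86.193 − 17.652 = 68.541 N and a = 68.541 / 14 = 4.8958 m/s².
Starting from rest over a distance of 7.8 m, v² = 2aL = 2 × 4.8958 × 7.8 = 76.3745, so v = 8.7393 m/s.

8.74 m/s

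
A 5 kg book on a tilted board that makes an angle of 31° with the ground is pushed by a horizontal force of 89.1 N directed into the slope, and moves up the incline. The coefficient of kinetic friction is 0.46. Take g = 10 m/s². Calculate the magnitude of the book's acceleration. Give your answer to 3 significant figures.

1.96 m/s²

The horizontal push has components F cos 31° = 89.1 × 0.8572 = 76.377 N up the incline and F sin 31° = 89.1 × 0.5150 = 45.886 N pressing into the surface.
The normal force is therefore N = mg cos 31° + F sin 31° = 42.860 + 45.886 = 88.746 N, and kinetic friction down the slope is μN = 0.46 × 88.746 = 40.823 N.
Along the incline: F cos 31° − mg sin 31° − μN = ma, so 76.377 − 25.750 − 40.823 = 5 a, giving a = 1.9608 m/s².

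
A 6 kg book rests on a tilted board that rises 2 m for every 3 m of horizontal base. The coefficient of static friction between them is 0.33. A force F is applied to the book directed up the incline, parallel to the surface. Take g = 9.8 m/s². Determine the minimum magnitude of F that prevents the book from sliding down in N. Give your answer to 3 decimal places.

The normal force is N = mg cos 33.69° = 48.925 N. With F at its minimum the book is on the verge of sliding down, so static friction is at its maximum μ_s N = 0.33 × 48.925 = 16.145 N and acts up the slope.
Equilibrium along the incline: F + μ_s N = mg sin 33.69°, so F = 32.616 − 16.145 = 16.471 N.

16.471 N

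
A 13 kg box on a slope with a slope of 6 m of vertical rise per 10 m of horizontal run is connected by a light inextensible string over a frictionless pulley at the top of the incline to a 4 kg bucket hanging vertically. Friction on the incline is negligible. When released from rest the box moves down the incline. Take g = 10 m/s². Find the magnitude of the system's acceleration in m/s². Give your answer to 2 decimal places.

1.58 m/s²

For the box on the incline: the weight component along the slope is m₁g sin 30.96° = 13 × 10 × 0.5145 = 66.885 N and the normal force is N = m₁g cos 30.96° = 111.474 N.
Newton's second law for the box (down-slope positive): 66.885 − T = 13 a. For the hanging bucket (upward positive): T − 4 × 10 = 4 a.
Adding the two equations eliminates T: 26.885 = 17 a, so a = 1.5815 m/s².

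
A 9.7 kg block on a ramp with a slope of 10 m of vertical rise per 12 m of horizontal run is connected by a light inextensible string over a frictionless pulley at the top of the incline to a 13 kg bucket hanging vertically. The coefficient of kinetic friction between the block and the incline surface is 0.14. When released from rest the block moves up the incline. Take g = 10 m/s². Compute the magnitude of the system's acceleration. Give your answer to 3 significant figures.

For the block on the incline: the weight component along the slope is m₁g sin 39.81° = 9.7 × 10 × 0.6402 = 62.099 N and the normal force is N = m₁g cos 39.81° = 74.517 N.
Kinetic friction opposes the block's motion up the incline: f = μN = 0.14 × 74.517 = 10.432 N acting down the slope.
Newton's second law for the block (up-slope positive): T − 62.099 − 10.432 = 9.7 a. For the hanging bucket (downward positive): 13 × 10 − T = 13 a.
Adding the two equations eliminates T: 57.469 = 22.7 a, so a = 2.5317 m/s².

2.53 m/s²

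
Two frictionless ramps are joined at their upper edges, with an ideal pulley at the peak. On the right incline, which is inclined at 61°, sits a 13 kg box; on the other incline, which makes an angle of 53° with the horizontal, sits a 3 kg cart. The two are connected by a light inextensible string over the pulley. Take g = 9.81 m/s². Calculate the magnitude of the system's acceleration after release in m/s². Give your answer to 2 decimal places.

5.50 m/s²

Resolve each weight along its own incline: the 13 kg mass has component 13 × 9.81 × sin 61° = 111.540 N down its slope, and the 3 kg mass has 3 × 9.81 × sin 53° = 23.504 N down its slope.
The 13 kg side's 111.540 N exceeds the other side's 23.504 N, so that mass slides down and the 3 kg mass slides up. Taking that direction as positive, Newton's second law for the whole system gives 111.540 − 23.504 = (13 + 3) a, so a = 88.036 / 16 = 5.5023 m/s².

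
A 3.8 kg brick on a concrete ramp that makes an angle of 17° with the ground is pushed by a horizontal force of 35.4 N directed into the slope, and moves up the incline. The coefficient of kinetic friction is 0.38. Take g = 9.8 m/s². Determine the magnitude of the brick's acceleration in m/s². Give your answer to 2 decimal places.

1.45 m/s²

The horizontal push has components F cos 17° = 35.4 × 0.9563 = 33.853 N up the incline and F sin 17° = 35.4 × 0.2924 = 10.351 N pressing into the surface.
The normal force is therefore N = mg cos 17° + F sin 17° = 35.613 + 10.351 = 45.964 N, and kinetic friction down the slope is μN = 0.38 × 45.964 = 17.466 N.
Along the incline: F cos 17° − mg sin 17° − μN = ma, so 33.853 − 10.889 − 17.466 = 3.8 a, giving a = 1.4468 m/s².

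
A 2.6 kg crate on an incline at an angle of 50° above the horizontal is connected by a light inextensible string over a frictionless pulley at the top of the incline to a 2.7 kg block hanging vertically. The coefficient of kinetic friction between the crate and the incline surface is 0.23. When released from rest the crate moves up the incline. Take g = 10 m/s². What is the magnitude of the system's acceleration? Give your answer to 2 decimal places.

For the crate on the incline: the weight component along the slope is m₁g sin 50° = 2.6 × 10 × 0.7660 = 19.916 N and the normal force is N = m₁g cos 50° = 16.712 N.
Kinetic friction opposes the crate's motion up the incline: f = μN = 0.23 × 16.712 = 3.844 N acting down the slope.
Newton's second law for the crate (up-slope positive): T − 19.916 − 3.844 = 2.6 a. For the hanging block (downward positive): 2.7 × 10 − T = 2.7 a.
Adding the two equations eliminates T: 3.240 = 5.3 a, so a = 0.6113 m/s².

0.61 m/s²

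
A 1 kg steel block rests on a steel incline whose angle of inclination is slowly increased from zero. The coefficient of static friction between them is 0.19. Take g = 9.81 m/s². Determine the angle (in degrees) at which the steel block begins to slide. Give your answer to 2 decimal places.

10.76°

At the threshold of sliding, static friction is at its maximum μ_s N and exactly balances the weight component along the incline: mg sin θ = μ_s mg cos θ.
Hence tan θ = μ_s = 0.19, so θ = arctan(0.19) = 10.7580°.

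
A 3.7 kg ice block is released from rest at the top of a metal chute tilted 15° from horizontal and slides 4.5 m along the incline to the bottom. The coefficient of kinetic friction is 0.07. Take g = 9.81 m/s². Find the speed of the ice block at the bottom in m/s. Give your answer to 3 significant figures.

The weight component along the incline is mg sin 15° = 9.394 N and the normal force is N = mg cos 15° = 35.060 N.
Friction up the slope is f = μN = 0.07 × 35.060 = 2.454 N, so the net downslope force is 9.394 − 2.454 = 6.940 N and a = 6.940 / 3.7 = 1.8757 m/s².
Starting from rest over a distance of 4.5 m, v² = 2aL = 2 × 1.8757 × 4.5 = 16.8813, so v = 4.1087 m/s.

4.11 m/s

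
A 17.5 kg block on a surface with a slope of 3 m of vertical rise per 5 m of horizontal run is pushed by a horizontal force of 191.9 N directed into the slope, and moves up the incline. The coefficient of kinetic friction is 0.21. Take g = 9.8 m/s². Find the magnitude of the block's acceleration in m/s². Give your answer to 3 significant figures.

The horizontal push has components F cos 30.96° = 191.9 × 0.8575 = 164.554 N up the incline and F sin 30.96° = 191.9 × 0.5145 = 98.733 N pressing into the surface.
The normal force is therefore N = mg cos 30.96° + F sin 30.96° = 147.061 + 98.733 = 245.794 N, and kinetic friction down the slope is μN = 0.21 × 245.794 = 51.617 N.
Along the incline: F cos 30.96° − mg sin 30.96° − μN = ma, so 164.554 − 88.237 − 51.617 = 17.5 a, giving a = 1.4114 m/s².

1.41 m/s²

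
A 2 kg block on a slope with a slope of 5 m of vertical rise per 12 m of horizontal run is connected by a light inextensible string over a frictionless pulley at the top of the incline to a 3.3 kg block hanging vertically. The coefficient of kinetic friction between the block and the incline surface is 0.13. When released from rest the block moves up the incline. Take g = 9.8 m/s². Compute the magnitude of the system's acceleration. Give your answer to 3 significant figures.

For the block on the incline: the weight component along the slope is m₁g sin 22.62° = 2 × 9.8 × 0.3846 = 7.538 N and the normal force is N = m₁g cos 22.62° = 18.092 N.
Kinetic friction opposes the block's motion up the incline: f = μN = 0.13 × 18.092 = 2.352 N acting down the slope.
Newton's second law for the block (up-slope positive): T − 7.538 − 2.352 = 2 a. For the hanging block (downward positive): 3.3 × 9.8 − T = 3.3 a.
Adding the two equations eliminates T: 22.450 = 5.3 a, so a = 4.2358 m/s².

4.24 m/s²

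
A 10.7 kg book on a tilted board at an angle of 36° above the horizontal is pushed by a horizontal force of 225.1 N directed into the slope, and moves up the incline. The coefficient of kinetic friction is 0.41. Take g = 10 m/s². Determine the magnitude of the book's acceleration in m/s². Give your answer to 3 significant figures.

2.75 m/s²

The horizontal push has components F cos 36° = 225.1 × 0.8090 = 182.106 N up the incline and F sin 36° = 225.1 × 0.5878 = 132.314 N pressing into the surface.
The normal force is therefore N = mg cos 36° + F sin 36° = 86.563 + 132.314 = 218.877 N, and kinetic friction down the slope is μN = 0.41 × 218.877 = 89.740 N.
Along the incline: F cos 36° − mg sin 36° − μN = ma, so 182.106 − 62.895 − 89.740 = 10.7 a, giving a = 2.7543 m/s².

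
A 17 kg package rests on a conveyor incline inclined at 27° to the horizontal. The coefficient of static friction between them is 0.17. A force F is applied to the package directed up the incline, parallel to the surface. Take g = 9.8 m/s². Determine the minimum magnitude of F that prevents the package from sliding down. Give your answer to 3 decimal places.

50.400 N

The normal force is N = mg cos 27° = 148.442 N. With F at its minimum the package is on the verge of sliding down, so static friction is at its maximum μ_s N = 0.17 × 148.442 = 25.235 N and acts up the slope.
Equilibrium along the incline: F + μ_s N = mg sin 27°, so F = 75.635 − 25.235 = 50.400 N.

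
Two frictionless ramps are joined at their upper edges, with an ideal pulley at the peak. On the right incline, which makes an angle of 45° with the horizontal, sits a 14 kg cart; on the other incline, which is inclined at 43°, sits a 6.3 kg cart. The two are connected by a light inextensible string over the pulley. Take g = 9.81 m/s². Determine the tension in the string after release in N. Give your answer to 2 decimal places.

Resolve each weight along its own incline: the 14 kg mass has component 14 × 9.81 × sin 45° = 97.114 N down its slope, and the 6.3 kg mass has 6.3 × 9.81 × sin 43° = 42.150 N down its slope.
The 14 kg side's 97.114 N exceeds the other side's 42.150 N, so that mass slides down and the 6.3 kg mass slides up. Taking that direction as positive, Newton's second law for the whole system gives 97.114 − 42.150 = (14 + 6.3) a, so a = 54.964 / 20.3 = 2.7076 m/s².
For the 6.3 kg mass (up-slope positive): T − 42.150 = 6.3 × 2.7076, so T = 59.208 N.

59.21 N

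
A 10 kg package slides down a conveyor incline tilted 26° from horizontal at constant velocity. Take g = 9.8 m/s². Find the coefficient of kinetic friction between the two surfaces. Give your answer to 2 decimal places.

0.49

At constant velocity the net force along the incline is zero: mg sin 26° = μ mg cos 26°.
So μ = tan 26° = 0.4384 / 0.8988 = 0.4878.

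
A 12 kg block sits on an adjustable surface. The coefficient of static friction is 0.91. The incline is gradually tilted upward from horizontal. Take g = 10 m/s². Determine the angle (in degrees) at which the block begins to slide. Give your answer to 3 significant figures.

At the threshold of sliding, static friction is at its maximum μ_s N and exactly balances the weight component along the incline: mg sin θ = μ_s mg cos θ.
Hence tan θ = μ_s = 0.91, so θ = arctan(0.91) = 42.3022°.

42.3°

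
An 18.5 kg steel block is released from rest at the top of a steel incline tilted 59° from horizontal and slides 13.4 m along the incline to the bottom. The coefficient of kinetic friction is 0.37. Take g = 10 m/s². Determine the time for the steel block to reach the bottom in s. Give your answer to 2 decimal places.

2.01 s

The weight component along the incline is mg sin 59° = 158.576 N and the normal force is N = mg cos 59° = 95.282 N.
Friction up the slope is f = μN = 0.37 × 95.282 = 35.254 N, so the net downslope force is 158.576 − 35.254 = 123.322 N and a = 123.322 / 18.5 = 6.6661 m/s².
Starting from rest, L = ½at², so t = √(2L/a) = √(2 × 13.4 / 6.6661) = 2.0051 s.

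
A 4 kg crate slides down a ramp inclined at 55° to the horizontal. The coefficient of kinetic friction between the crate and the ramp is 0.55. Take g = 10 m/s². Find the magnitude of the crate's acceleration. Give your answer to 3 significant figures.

5.04 m/s²

Resolving the weight along the incline: the component pulling the crate down the slope is mg sin 55° = 4 × 10 × 0.8192 = 32.768 N, and the normal force is N = mg cos 55° = 4 × 10 × 0.5736 = 22.944 N.
Kinetic friction acts up the slope with magnitude f = μN = 0.55 × 22.944 = 12.619 N.
Net force along the incline is 32.768 − 12.619 = 20.149 N, so a = 20.149 / 4 = 5.0373 m/s².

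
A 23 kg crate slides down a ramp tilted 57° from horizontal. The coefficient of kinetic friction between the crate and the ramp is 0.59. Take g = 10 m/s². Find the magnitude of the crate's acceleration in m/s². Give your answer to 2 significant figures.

Resolving the weight along the incline: the component pulling the crate down the slope is mg sin 57° = 23 × 10 × 0.8387 = 192.901 N, and the normal force is N = mg cos 57° = 23 × 10 × 0.5446 = 125.258 N.
Kinetic friction acts up the slope with magnitude f = μN = 0.59 × 125.258 = 73.902 N.
Net force along the incline is 192.901 − 73.902 = 118.999 N, so a = 118.999 / 23 = 5.1739 m/s².

5.2 m/s²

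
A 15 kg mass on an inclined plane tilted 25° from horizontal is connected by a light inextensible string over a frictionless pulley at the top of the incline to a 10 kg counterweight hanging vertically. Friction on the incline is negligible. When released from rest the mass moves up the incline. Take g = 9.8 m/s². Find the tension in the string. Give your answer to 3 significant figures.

For the mass on the incline: the weight component along the slope is m₁g sin 25° = 15 × 9.8 × 0.4226 = 62.122 N and the normal force is N = m₁g cos 25° = 133.227 N.
Newton's second law for the mass (up-slope positive): T − 62.122 = 15 a. For the hanging counterweight (downward positive): 10 × 9.8 − T = 10 a.
Adding the two equations eliminates T: 35.878 = 25 a, so a = 1.4351 m/s².
Then from the hanging counterweight's equation, T = 10 × (9.8 − 1.4351) = 83.649 N.

83.6 N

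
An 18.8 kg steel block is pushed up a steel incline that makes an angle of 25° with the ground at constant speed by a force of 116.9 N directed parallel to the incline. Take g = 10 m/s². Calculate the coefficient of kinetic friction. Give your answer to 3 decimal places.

At constant speed ΣF = 0 along the incline. The applied 116.9 N acts up the slope; the weight component mg sin 25° = 79.452 N and kinetic friction μN both act down the slope.
So 116.9 = 79.452 + μ × 170.386, giving μ = (116.9 − 79.452) / 170.386 = 0.2198.

0.220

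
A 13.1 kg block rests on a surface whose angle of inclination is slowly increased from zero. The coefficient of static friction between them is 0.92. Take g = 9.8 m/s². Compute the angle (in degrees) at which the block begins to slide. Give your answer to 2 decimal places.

At the threshold of sliding, static friction is at its maximum μ_s N and exactly balances the weight component along the incline: mg sin θ = μ_s mg cos θ.
Hence tan θ = μ_s = 0.92, so θ = arctan(0.92) = 42.6141°.

42.61°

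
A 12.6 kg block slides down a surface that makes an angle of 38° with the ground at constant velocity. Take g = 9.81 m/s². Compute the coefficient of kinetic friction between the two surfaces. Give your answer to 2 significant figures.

At constant velocity the net force along the incline is zero: mg sin 38° = μ mg cos 38°.
So μ = tan 38° = 0.6157 / 0.7880 = 0.7813.

0.78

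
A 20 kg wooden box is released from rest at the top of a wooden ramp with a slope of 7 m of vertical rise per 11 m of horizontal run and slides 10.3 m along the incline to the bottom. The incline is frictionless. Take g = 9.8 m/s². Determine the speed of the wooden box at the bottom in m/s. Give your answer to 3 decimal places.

10.411 m/s

The weight component along the incline is mg sin 32.47° = 105.228 N and the normal force is N = mg cos 32.47° = 165.358 N.
With no friction, a = g sin 32.47° = 5.2614 m/s².
Starting from rest over a distance of 10.3 m, v² = 2aL = 2 × 5.2614 × 10.3 = 108.3848, so v = 10.4108 m/s.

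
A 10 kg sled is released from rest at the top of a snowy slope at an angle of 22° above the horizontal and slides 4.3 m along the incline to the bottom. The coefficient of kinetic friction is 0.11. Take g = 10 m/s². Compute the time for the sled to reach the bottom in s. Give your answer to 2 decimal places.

1.78 s

The weight component along the incline is mg sin 22° = 37.461 N and the normal force is N = mg cos 22° = 92.718 N.
Friction up the slope is f = μN = 0.11 × 92.718 = 10.199 N, so the net downslope force is 37.461 − 10.199 = 27.262 N and a = 27.262 / 10 = 2.7262 m/s².
Starting from rest, L = ½at², so t = √(2L/a) = √(2 × 4.3 / 2.7262) = 1.7761 s.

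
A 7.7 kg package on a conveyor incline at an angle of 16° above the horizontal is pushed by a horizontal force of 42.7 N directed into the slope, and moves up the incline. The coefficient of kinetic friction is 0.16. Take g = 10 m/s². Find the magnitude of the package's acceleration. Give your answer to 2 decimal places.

0.79 m/s²

The horizontal push has components F cos 16° = 42.7 × 0.9613 = 41.048 N up the incline and F sin 16° = 42.7 × 0.2756 = 11.768 N pressing into the surface.
The normal force is therefore N = mg cos 16° + F sin 16° = 74.020 + 11.768 = 85.788 N, and kinetic friction down the slope is μN = 0.16 × 85.788 = 13.726 N.
Along the incline: F cos 16° − mg sin 16° − μN = ma, so 41.048 − 21.221 − 13.726 = 7.7 a, giving a = 0.7923 m/s².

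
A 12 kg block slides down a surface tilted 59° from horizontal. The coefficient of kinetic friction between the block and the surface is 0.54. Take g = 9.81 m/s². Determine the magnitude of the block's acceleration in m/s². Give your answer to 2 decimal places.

5.68 m/s²

Resolving the weight along the incline: the component pulling the block down the slope is mg sin 59° = 12 × 9.81 × 0.8572 = 100.910 N, and the normal force is N = mg cos 59° = 12 × 9.81 × 0.5150 = 60.626 N.
Kinetic friction acts up the slope with magnitude f = μN = 0.54 × 60.626 = 32.738 N.
Net force along the incline is 100.910 − 32.738 = 68.172 N, so a = 68.172 / 12 = 5.6810 m/s².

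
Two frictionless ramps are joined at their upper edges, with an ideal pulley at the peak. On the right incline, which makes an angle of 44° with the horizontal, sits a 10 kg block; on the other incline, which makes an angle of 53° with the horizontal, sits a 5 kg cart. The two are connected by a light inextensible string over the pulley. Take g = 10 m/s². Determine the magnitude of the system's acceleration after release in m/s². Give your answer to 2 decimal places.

Resolve each weight along its own incline: the 10 kg mass has component 10 × 10 × sin 44° = 69.466 N down its slope, and the 5 kg mass has 5 × 10 × sin 53° = 39.932 N down its slope.
The 10 kg side's 69.466 N exceeds the other side's 39.932 N, so that mass slides down and the 5 kg mass slides up. Taking that direction as positive, Newton's second law for the whole system gives 69.466 − 39.932 = (10 + 5) a, so a = 29.534 / 15 = 1.9689 m/s².

1.97 m/s²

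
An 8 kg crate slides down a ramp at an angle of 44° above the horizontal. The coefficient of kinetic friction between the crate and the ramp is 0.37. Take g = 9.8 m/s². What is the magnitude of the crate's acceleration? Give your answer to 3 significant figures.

Resolving the weight along the incline: the component pulling the crate down the slope is mg sin 44° = 8 × 9.8 × 0.6947 = 54.464 N, and the normal force is N = mg cos 44° = 8 × 9.8 × 0.7193 = 56.393 N.
Kinetic friction acts up the slope with magnitude f = μN = 0.37 × 56.393 = 20.865 N.
Net force along the incline is 54.464 − 20.865 = 33.599 N, so a = 33.599 / 8 = 4.1999 m/s².

4.20 m/s²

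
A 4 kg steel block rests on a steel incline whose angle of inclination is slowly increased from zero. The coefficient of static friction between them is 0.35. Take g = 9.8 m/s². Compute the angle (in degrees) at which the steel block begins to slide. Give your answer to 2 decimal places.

At the threshold of sliding, static friction is at its maximum μ_s N and exactly balances the weight component along the incline: mg sin θ = μ_s mg cos θ.
Hence tan θ = μ_s = 0.35, so θ = arctan(0.35) = 19.2900°.

19.29°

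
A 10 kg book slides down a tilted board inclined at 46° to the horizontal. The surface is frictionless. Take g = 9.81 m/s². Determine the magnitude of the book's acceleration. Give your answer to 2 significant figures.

7.1 m/s²

Resolving the weight along the incline: the component pulling the book down the slope is mg sin 46° = 10 × 9.81 × 0.7193 = 70.563 N, and the normal force is N = mg cos 46° = 10 × 9.81 × 0.6947 = 68.150 N.
With no friction the net force along the incline is 70.563 N, so a = g sin 46° = 70.563 / 10 = 7.0563 m/s².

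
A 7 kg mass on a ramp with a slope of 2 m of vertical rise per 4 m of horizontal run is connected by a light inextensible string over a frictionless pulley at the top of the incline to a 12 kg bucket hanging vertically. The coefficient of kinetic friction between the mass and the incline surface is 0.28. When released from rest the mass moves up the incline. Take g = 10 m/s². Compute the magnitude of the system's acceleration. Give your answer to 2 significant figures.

For the mass on the incline: the weight component along the slope is m₁g sin 26.57° = 7 × 10 × 0.4472 = 31.304 N and the normal force is N = m₁g cos 26.57° = 62.610 N.
Kinetic friction opposes the mass's motion up the incline: f = μN = 0.28 × 62.610 = 17.531 N acting down the slope.
Newton's second law for the mass (up-slope positive): T − 31.304 − 17.531 = 7 a. For the hanging bucket (downward positive): 12 × 10 − T = 12 a.
Adding the two equations eliminates T: 71.165 = 19 a, so a = 3.7455 m/s².

3.7 m/s²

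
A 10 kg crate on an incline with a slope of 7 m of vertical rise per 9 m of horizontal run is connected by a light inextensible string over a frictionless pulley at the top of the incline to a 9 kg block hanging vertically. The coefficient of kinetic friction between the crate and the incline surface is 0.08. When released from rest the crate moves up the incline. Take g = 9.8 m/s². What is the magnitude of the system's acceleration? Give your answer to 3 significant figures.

1.15 m/s²

For the crate on the incline: the weight component along the slope is m₁g sin 37.87° = 10 × 9.8 × 0.6139 = 60.162 N and the normal force is N = m₁g cos 37.87° = 77.357 N.
Kinetic friction opposes the crate's motion up the incline: f = μN = 0.08 × 77.357 = 6.189 N acting down the slope.
Newton's second law for the crate (up-slope positive): T − 60.162 − 6.189 = 10 a. For the hanging block (downward positive): 9 × 9.8 − T = 9 a.
Adding the two equations eliminates T: 21.849 = 19 a, so a = 1.1499 m/s².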